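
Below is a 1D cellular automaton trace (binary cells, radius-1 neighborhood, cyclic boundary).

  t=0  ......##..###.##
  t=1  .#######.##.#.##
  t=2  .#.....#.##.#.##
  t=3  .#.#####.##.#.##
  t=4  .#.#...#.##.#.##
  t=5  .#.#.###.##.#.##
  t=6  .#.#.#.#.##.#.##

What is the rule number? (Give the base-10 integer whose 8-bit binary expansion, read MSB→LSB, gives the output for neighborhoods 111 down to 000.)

  ### -> .   bit 7 = 0  t=0,i=11
  ##. -> #   bit 6 = 1  t=0,i=7
  #.# -> .   bit 5 = 0  t=0,i=13
  #.. -> .   bit 4 = 0  t=0,i=0
  .## -> #   bit 3 = 1  t=0,i=6
  .#. -> #   bit 2 = 1  t=1,i=12
  ..# -> #   bit 1 = 1  t=0,i=5
  ... -> #   bit 0 = 1  t=0,i=1
  bits 01001111 = 79

79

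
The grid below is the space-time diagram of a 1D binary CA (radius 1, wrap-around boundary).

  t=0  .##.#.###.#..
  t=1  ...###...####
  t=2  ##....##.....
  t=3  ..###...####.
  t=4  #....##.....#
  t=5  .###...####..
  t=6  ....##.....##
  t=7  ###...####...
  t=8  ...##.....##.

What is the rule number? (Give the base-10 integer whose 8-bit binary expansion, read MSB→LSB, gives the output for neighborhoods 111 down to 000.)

53

  nb ###: next=.  (t=0,i=7, bit7=0)
  nb ##.: next=.  (t=0,i=2, bit6=0)
  nb #.#: next=#  (t=0,i=3, bit5=1)
  nb #..: next=#  (t=0,i=11, bit4=1)
  nb .##: next=.  (t=0,i=1, bit3=0)
  nb .#.: next=#  (t=0,i=4, bit2=1)
  nb ..#: next=.  (t=0,i=0, bit1=0)
  nb ...: next=#  (t=0,i=12, bit0=1)
  bits 00110101 = 53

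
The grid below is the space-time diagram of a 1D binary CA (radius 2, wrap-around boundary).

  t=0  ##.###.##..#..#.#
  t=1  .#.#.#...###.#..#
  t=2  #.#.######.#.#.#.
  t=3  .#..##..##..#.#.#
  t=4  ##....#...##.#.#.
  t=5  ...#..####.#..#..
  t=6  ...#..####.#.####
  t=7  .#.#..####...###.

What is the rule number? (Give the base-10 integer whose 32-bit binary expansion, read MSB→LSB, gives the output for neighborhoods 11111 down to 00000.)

  ##### -> .   bit 31 = 0  t=2,i=6
  ####. -> #   bit 30 = 1  t=2,i=8
  ###.# -> #   bit 29 = 1  t=0,i=1
  ###.. -> .   bit 28 = 0  t=6,i=16
  ##.## -> .   bit 27 = 0  t=0,i=2
  ##.#. -> .   bit 26 = 0  t=1,i=12
  ##..# -> #   bit 25 = 1  t=0,i=9
  ##... -> .   bit 24 = 0  t=4,i=2
  #.### -> #   bit 23 = 1  t=0,i=3
  #.##. -> .   bit 22 = 0  t=0,i=7
  #.#.# -> .   bit 21 = 0  t=1,i=1
  #.#.. -> #   bit 20 = 1  t=1,i=5
  #..## -> .   bit 19 = 0  t=3,i=3
  #..#. -> #   bit 18 = 1  t=0,i=10
  #...# -> #   bit 17 = 1  t=1,i=7
  #.... -> #   bit 16 = 1  t=4,i=3
  .#### -> #   bit 15 = 1  t=2,i=5
  .###. -> .   bit 14 = 0  t=0,i=0
  .##.# -> #   bit 13 = 1  t=4,i=11
  .##.. -> .   bit 12 = 0  t=0,i=8
  .#.## -> .   bit 11 = 0  t=0,i=15
  .#.#. -> #   bit 10 = 1  t=1,i=0
  .#..# -> .   bit 9 = 0  t=0,i=12
  .#... -> #   bit 8 = 1  t=1,i=6
  ..### -> #   bit 7 = 1  t=1,i=9
  ..##. -> .   bit 6 = 0  t=3,i=4
  ..#.# -> .   bit 5 = 0  t=0,i=14
  ..#.. -> #   bit 4 = 1  t=0,i=11
  ...## -> #   bit 3 = 1  t=1,i=8
  ...#. -> .   bit 2 = 0  t=4,i=5
  ....# -> .   bit 1 = 0  t=4,i=4
  ..... -> .   bit 0 = 0  t=5,i=0
  bits 01100010100101111010010110011000 = 1654105496

1654105496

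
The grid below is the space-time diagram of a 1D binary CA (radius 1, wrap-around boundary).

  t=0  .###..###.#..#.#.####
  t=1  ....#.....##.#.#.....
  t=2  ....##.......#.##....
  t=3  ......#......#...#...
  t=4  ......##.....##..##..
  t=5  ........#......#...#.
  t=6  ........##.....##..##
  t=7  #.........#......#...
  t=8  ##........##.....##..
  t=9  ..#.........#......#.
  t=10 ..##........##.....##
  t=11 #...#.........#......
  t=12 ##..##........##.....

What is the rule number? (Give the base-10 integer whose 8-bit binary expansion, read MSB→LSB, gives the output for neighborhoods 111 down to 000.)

20

  ### -> .   bit 7 = 0  t=0,i=2
  ##. -> .   bit 6 = 0  t=0,i=3
  #.# -> .   bit 5 = 0  t=0,i=0
  #.. -> #   bit 4 = 1  t=0,i=4
  .## -> .   bit 3 = 0  t=0,i=1
  .#. -> #   bit 2 = 1  t=0,i=10
  ..# -> .   bit 1 = 0  t=0,i=5
  ... -> .   bit 0 = 0  t=1,i=0
  bits 00010100 = 20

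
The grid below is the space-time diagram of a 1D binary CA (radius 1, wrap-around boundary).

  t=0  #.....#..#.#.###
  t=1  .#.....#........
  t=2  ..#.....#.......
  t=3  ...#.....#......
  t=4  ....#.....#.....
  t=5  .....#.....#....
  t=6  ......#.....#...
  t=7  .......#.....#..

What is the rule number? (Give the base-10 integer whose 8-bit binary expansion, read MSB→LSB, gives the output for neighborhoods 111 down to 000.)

  [7] ### => .  t=0,i=14
  [6] ##. => .  t=0,i=0
  [5] #.# => .  t=0,i=10
  [4] #.. => #  t=0,i=1
  [3] .## => .  t=0,i=13
  [2] .#. => .  t=0,i=6
  [1] ..# => .  t=0,i=5
  [0] ... => .  t=0,i=2
  bits 00010000 = 16

16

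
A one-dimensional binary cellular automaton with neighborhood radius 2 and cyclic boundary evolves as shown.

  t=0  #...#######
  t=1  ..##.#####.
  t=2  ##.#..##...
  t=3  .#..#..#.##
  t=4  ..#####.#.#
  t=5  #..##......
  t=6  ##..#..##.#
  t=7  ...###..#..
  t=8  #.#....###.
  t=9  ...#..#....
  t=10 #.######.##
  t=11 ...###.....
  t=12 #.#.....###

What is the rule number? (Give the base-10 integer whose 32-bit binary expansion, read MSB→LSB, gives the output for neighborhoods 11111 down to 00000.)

  ##### -> #   bit 31 = 1  t=0,i=6
  ####. -> .   bit 30 = 0  t=0,i=10
  ###.# -> .   bit 29 = 0  t=4,i=6
  ###.. -> .   bit 28 = 0  t=0,i=0
  ##.## -> .   bit 27 = 0  t=1,i=4
  ##.#. -> .   bit 26 = 0  t=2,i=2
  ##..# -> .   bit 25 = 0  t=6,i=2
  ##... -> .   bit 24 = 0  t=0,i=1
  #.### -> .   bit 23 = 0  t=1,i=5
  #.##. -> .   bit 22 = 0  t=3,i=9
  #.#.# -> .   bit 21 = 0  t=4,i=8
  #.#.. -> .   bit 20 = 0  t=2,i=3
  #..## -> .   bit 19 = 0  t=2,i=5
  #..#. -> #   bit 18 = 1  t=3,i=3
  #...# -> #   bit 17 = 1  t=0,i=2
  #.... -> .   bit 16 = 0  t=5,i=6
  .#### -> #   bit 15 = 1  t=0,i=5
  .###. -> .   bit 14 = 0  t=6,i=0
  .##.# -> #   bit 13 = 1  t=1,i=3
  .##.. -> #   bit 12 = 1  t=2,i=7
  .#.## -> #   bit 11 = 1  t=3,i=8
  .#.#. -> .   bit 10 = 0  t=4,i=9
  .#..# -> #   bit 9 = 1  t=2,i=4
  .#... -> #   bit 8 = 1  t=7,i=9
  ..### -> .   bit 7 = 0  t=0,i=4
  ..##. -> .   bit 6 = 0  t=1,i=2
  ..#.# -> .   bit 5 = 0  t=3,i=7
  ..#.. -> #   bit 4 = 1  t=3,i=4
  ...## -> #   bit 3 = 1  t=0,i=3
  ...#. -> #   bit 2 = 1  t=5,i=10
  ....# -> .   bit 1 = 0  t=5,i=9
  ..... -> #   bit 0 = 1  t=5,i=7
  bits 10000000000001101011101100011101 = 2147924765

2147924765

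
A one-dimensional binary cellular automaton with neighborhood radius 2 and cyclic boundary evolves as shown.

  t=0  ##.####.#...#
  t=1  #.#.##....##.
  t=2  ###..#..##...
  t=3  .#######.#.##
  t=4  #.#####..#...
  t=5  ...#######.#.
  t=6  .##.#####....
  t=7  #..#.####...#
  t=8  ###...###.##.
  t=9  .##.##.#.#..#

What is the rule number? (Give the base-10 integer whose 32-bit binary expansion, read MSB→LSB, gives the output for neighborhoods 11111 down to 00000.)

  nb #####: next=#  (t=3,i=3, bit31=1)
  nb ####.: next=#  (t=0,i=5, bit30=1)
  nb ###.#: next=.  (t=0,i=1, bit29=0)
  nb ###..: next=#  (t=2,i=2, bit28=1)
  nb ##.##: next=#  (t=0,i=2, bit27=1)
  nb ##.#.: next=.  (t=0,i=7, bit26=0)
  nb ##..#: next=#  (t=2,i=3, bit25=1)
  nb ##...: next=.  (t=1,i=6, bit24=0)
  nb #.###: next=.  (t=0,i=3, bit23=0)
  nb #.##.: next=.  (t=1,i=4, bit22=0)
  nb #.#.#: next=#  (t=1,i=0, bit21=1)
  nb #.#..: next=.  (t=0,i=8, bit20=0)
  nb #..##: next=#  (t=2,i=7, bit19=1)
  nb #..#.: next=#  (t=2,i=4, bit18=1)
  nb #...#: next=#  (t=0,i=10, bit17=1)
  nb #....: next=.  (t=1,i=7, bit16=0)
  nb .####: next=#  (t=0,i=4, bit15=1)
  nb .###.: next=#  (t=0,i=0, bit14=1)
  nb .##.#: next=.  (t=1,i=11, bit13=0)
  nb .##..: next=#  (t=1,i=5, bit12=1)
  nb .#.##: next=.  (t=1,i=3, bit11=0)
  nb .#.#.: next=#  (t=1,i=1, bit10=1)
  nb .#..#: next=#  (t=2,i=6, bit9=1)
  nb .#...: next=.  (t=0,i=9, bit8=0)
  nb ..###: next=.  (t=0,i=12, bit7=0)
  nb ..##.: next=.  (t=1,i=10, bit6=0)
  nb ..#.#: next=.  (t=4,i=0, bit5=0)
  nb ..#..: next=#  (t=2,i=5, bit4=1)
  nb ...##: next=#  (t=0,i=11, bit3=1)
  nb ...#.: next=.  (t=4,i=12, bit2=0)
  nb ....#: next=#  (t=1,i=8, bit1=1)
  nb .....: next=.  (t=6,i=11, bit0=0)
  bits 11011010001011101101011000011010 = 3660502554

3660502554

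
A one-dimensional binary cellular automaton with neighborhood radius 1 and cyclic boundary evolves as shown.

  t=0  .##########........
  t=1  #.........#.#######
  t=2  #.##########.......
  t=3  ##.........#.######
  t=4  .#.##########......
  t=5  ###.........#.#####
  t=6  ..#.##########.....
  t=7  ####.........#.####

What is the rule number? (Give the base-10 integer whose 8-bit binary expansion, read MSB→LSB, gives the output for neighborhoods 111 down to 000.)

  ### -> .   bit 7 = 0  t=0,i=2
  ##. -> #   bit 6 = 1  t=0,i=10
  #.# -> #   bit 5 = 1  t=1,i=11
  #.. -> .   bit 4 = 0  t=0,i=11
  .## -> .   bit 3 = 0  t=0,i=1
  .#. -> #   bit 2 = 1  t=1,i=10
  ..# -> #   bit 1 = 1  t=0,i=0
  ... -> #   bit 0 = 1  t=0,i=12
  bits 01100111 = 103

103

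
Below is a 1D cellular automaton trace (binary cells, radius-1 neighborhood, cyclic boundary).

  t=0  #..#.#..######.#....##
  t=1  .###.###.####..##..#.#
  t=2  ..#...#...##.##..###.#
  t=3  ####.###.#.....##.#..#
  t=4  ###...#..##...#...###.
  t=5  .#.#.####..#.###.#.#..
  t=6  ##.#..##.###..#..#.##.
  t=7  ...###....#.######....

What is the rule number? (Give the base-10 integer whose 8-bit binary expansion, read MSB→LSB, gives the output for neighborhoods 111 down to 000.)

  [7] ### => #  t=0,i=9
  [6] ##. => .  t=0,i=0
  [5] #.# => .  t=0,i=4
  [4] #.. => #  t=0,i=1
  [3] .## => .  t=0,i=8
  [2] .#. => #  t=0,i=3
  [1] ..# => #  t=0,i=2
  [0] ... => .  t=0,i=17
  bits 10010110 = 150

150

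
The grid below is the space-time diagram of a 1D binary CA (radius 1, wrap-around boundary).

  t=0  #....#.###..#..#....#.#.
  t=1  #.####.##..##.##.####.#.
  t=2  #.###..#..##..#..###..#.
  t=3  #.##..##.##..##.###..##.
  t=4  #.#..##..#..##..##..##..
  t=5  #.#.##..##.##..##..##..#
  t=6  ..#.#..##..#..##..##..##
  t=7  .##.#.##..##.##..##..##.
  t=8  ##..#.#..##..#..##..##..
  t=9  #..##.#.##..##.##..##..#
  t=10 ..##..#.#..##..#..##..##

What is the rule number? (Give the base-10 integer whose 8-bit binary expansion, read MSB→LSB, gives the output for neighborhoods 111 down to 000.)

  [7] ### => #  t=0,i=8
  [6] ##. => .  t=0,i=9
  [5] #.# => .  t=0,i=6
  [4] #.. => .  t=0,i=1
  [3] .## => #  t=0,i=7
  [2] .#. => #  t=0,i=0
  [1] ..# => #  t=0,i=4
  [0] ... => #  t=0,i=2
  bits 10001111 = 143

143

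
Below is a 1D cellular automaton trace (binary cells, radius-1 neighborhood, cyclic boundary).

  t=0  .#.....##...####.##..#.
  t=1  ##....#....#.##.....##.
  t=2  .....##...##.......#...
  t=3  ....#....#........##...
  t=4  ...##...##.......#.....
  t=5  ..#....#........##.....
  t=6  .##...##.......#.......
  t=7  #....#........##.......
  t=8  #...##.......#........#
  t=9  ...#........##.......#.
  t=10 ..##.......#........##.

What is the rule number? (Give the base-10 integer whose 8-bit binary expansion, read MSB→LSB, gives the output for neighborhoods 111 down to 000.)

134

  nb ###: next=#  (t=0,i=13, bit7=1)
  nb ##.: next=.  (t=0,i=8, bit6=0)
  nb #.#: next=.  (t=0,i=16, bit5=0)
  nb #..: next=.  (t=0,i=2, bit4=0)
  nb .##: next=.  (t=0,i=7, bit3=0)
  nb .#.: next=#  (t=0,i=1, bit2=1)
  nb ..#: next=#  (t=0,i=0, bit1=1)
  nb ...: next=.  (t=0,i=3, bit0=0)
  bits 10000110 = 134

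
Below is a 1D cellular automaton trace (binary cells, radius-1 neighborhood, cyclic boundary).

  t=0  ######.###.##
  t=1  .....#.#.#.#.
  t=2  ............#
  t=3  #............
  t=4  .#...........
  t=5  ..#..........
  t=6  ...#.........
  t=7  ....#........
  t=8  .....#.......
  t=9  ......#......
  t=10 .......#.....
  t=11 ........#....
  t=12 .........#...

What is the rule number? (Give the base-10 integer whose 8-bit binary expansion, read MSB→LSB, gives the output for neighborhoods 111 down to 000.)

  [7] ### => .  t=0,i=0
  [6] ##. => #  t=0,i=5
  [5] #.# => .  t=0,i=6
  [4] #.. => #  t=1,i=12
  [3] .## => #  t=0,i=7
  [2] .#. => .  t=1,i=5
  [1] ..# => .  t=1,i=4
  [0] ... => .  t=1,i=0
  bits 01011000 = 88

88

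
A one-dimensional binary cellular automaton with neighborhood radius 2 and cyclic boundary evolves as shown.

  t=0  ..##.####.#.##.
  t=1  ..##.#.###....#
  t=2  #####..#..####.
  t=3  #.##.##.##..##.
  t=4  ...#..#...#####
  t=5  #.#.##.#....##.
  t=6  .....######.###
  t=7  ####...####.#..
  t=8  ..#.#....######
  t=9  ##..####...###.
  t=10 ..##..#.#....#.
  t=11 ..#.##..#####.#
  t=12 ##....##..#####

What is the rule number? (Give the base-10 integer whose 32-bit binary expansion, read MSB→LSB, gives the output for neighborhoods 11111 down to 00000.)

  #####|#  b31=1 t=2,i=2
  ####.|#  b30=1 t=0,i=7
  ###.#|#  b29=1 t=0,i=8
  ###..|.  b28=0 t=1,i=9
  ##.##|.  b27=0 t=0,i=4
  ##.#.|#  b26=1 t=0,i=9
  ##..#|#  b25=1 t=2,i=5
  ##...|#  b24=1 t=0,i=14
  #.###|#  b23=1 t=0,i=5
  #.##.|.  b22=0 t=0,i=12
  #.#.#|.  b21=0 t=0,i=10
  #.#..|#  b20=1 t=5,i=7
  #..##|#  b19=1 t=1,i=1
  #..#.|#  b18=1 t=2,i=6
  #...#|.  b17=0 t=0,i=0
  #....|#  b16=1 t=1,i=11
  .####|.  b15=0 t=0,i=6
  .###.|.  b14=0 t=1,i=8
  .##.#|#  b13=1 t=0,i=3
  .##..|.  b12=0 t=0,i=13
  .#.##|.  b11=0 t=0,i=11
  .#.#.|.  b10=0 t=5,i=1
  .#..#|#  b9=1 t=1,i=0
  .#...|#  b8=1 t=4,i=7
  ..###|.  b7=0 t=2,i=10
  ..##.|#  b6=1 t=0,i=2
  ..#.#|.  b5=0 t=8,i=2
  ..#..|.  b4=0 t=1,i=14
  ...##|.  b3=0 t=0,i=1
  ...#.|#  b2=1 t=1,i=13
  ....#|#  b1=1 t=1,i=12
  .....|#  b0=1 t=6,i=2
  bits 11100111100111010010001101000111 = 3885835079

3885835079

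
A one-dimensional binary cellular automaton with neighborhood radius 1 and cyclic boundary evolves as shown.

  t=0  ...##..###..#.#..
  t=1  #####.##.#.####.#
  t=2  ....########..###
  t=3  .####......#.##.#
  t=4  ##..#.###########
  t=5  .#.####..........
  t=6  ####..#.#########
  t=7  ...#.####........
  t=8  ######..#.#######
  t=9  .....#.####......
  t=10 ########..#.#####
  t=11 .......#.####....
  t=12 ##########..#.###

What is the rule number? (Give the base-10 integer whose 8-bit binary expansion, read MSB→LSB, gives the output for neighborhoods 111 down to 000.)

111

  ### -> .   bit 7 = 0  t=0,i=8
  ##. -> #   bit 6 = 1  t=0,i=4
  #.# -> #   bit 5 = 1  t=0,i=13
  #.. -> .   bit 4 = 0  t=0,i=5
  .## -> #   bit 3 = 1  t=0,i=3
  .#. -> #   bit 2 = 1  t=0,i=12
  ..# -> #   bit 1 = 1  t=0,i=2
  ... -> #   bit 0 = 1  t=0,i=0
  bits 01101111 = 111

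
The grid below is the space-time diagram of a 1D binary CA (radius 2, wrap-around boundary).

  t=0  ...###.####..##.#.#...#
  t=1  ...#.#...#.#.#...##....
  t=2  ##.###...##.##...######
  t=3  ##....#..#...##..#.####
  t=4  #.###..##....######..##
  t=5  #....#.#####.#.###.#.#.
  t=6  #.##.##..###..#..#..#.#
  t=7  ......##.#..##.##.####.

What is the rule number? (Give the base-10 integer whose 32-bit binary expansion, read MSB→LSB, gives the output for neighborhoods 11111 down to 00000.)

3809812195

  ##### -> #   bit 31 = 1  t=2,i=19
  ####. -> #   bit 30 = 1  t=0,i=9
  ###.# -> #   bit 29 = 1  t=0,i=5
  ###.. -> .   bit 28 = 0  t=0,i=10
  ##.## -> .   bit 27 = 0  t=0,i=6
  ##.#. -> .   bit 26 = 0  t=0,i=15
  ##..# -> #   bit 25 = 1  t=0,i=11
  ##... -> #   bit 24 = 1  t=1,i=19
  #.### -> .   bit 23 = 0  t=0,i=7
  #.##. -> .   bit 22 = 0  t=2,i=12
  #.#.# -> .   bit 21 = 0  t=0,i=16
  #.#.. -> #   bit 20 = 1  t=0,i=18
  #..## -> .   bit 19 = 0  t=0,i=12
  #..#. -> #   bit 18 = 1  t=3,i=8
  #...# -> .   bit 17 = 0  t=0,i=1
  #.... -> #   bit 16 = 1  t=1,i=20
  .#### -> .   bit 15 = 0  t=0,i=8
  .###. -> .   bit 14 = 0  t=0,i=4
  .##.# -> .   bit 13 = 0  t=0,i=14
  .##.. -> #   bit 12 = 1  t=1,i=18
  .#.## -> #   bit 11 = 1  t=3,i=18
  .#.#. -> #   bit 10 = 1  t=0,i=17
  .#..# -> #   bit 9 = 1  t=3,i=7
  .#... -> .   bit 8 = 0  t=0,i=0
  ..### -> #   bit 7 = 1  t=0,i=3
  ..##. -> #   bit 6 = 1  t=0,i=13
  ..#.# -> #   bit 5 = 1  t=1,i=3
  ..#.. -> .   bit 4 = 0  t=0,i=22
  ...## -> .   bit 3 = 0  t=0,i=2
  ...#. -> .   bit 2 = 0  t=0,i=21
  ....# -> #   bit 1 = 1  t=1,i=1
  ..... -> #   bit 0 = 1  t=1,i=0
  bits 11100011000101010001111011100011 = 3809812195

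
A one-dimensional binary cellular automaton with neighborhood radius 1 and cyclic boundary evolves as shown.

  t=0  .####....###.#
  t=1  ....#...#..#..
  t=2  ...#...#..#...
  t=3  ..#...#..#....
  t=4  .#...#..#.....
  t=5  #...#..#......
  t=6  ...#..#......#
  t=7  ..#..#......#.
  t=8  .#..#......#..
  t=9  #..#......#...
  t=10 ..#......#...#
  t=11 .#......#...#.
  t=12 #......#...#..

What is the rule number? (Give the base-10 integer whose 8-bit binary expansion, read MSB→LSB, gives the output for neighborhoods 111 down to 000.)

  [7] ### => .  t=0,i=2
  [6] ##. => #  t=0,i=4
  [5] #.# => .  t=0,i=0
  [4] #.. => .  t=0,i=5
  [3] .## => .  t=0,i=1
  [2] .#. => .  t=0,i=13
  [1] ..# => #  t=0,i=8
  [0] ... => .  t=0,i=6
  bits 01000010 = 66

66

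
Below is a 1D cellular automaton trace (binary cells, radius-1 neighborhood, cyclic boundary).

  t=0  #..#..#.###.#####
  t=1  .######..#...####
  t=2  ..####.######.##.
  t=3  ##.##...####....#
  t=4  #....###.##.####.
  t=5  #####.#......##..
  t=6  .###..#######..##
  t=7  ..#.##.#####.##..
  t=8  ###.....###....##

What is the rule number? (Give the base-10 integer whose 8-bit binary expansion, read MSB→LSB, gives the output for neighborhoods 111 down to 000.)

151

  nb ###: next=#  (t=0,i=9, bit7=1)
  nb ##.: next=.  (t=0,i=0, bit6=0)
  nb #.#: next=.  (t=0,i=7, bit5=0)
  nb #..: next=#  (t=0,i=1, bit4=1)
  nb .##: next=.  (t=0,i=8, bit3=0)
  nb .#.: next=#  (t=0,i=3, bit2=1)
  nb ..#: next=#  (t=0,i=2, bit1=1)
  nb ...: next=#  (t=1,i=11, bit0=1)
  bits 10010111 = 151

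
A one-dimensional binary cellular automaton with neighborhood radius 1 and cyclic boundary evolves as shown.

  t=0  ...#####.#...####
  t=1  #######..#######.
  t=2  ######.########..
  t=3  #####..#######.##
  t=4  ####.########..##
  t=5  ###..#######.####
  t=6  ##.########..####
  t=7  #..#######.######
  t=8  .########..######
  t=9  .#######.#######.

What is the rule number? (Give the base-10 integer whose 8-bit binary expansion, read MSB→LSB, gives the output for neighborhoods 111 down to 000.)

  ### -> #   bit 7 = 1  t=0,i=4
  ##. -> .   bit 6 = 0  t=0,i=7
  #.# -> .   bit 5 = 0  t=0,i=8
  #.. -> #   bit 4 = 1  t=0,i=0
  .## -> #   bit 3 = 1  t=0,i=3
  .#. -> #   bit 2 = 1  t=0,i=9
  ..# -> #   bit 1 = 1  t=0,i=2
  ... -> #   bit 0 = 1  t=0,i=1
  bits 10011111 = 159

159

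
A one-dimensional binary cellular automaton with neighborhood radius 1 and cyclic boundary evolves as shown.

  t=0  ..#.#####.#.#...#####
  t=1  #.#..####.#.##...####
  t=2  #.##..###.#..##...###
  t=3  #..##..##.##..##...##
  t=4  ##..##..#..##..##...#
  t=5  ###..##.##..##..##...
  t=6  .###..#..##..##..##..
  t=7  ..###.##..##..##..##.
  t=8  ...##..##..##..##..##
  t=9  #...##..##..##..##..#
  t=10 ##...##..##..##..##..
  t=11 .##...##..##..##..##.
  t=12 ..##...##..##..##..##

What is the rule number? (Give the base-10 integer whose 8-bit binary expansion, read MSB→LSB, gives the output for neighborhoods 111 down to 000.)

  [7] ### => #  t=0,i=5
  [6] ##. => #  t=0,i=8
  [5] #.# => .  t=0,i=3
  [4] #.. => #  t=0,i=0
  [3] .## => .  t=0,i=4
  [2] .#. => #  t=0,i=2
  [1] ..# => .  t=0,i=1
  [0] ... => .  t=0,i=14
  bits 11010100 = 212

212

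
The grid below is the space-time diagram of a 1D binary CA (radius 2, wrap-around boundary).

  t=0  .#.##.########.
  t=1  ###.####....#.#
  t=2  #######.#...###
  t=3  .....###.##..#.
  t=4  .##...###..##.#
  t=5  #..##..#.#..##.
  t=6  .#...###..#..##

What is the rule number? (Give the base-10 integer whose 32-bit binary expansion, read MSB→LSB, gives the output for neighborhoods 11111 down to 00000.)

  #####|.  b31=0 t=0,i=8
  ####.|#  b30=1 t=0,i=12
  ###.#|#  b29=1 t=1,i=2
  ###..|.  b28=0 t=0,i=13
  ##.##|#  b27=1 t=0,i=5
  ##.#.|#  b26=1 t=2,i=7
  ##..#|#  b25=1 t=0,i=14
  ##...|#  b24=1 t=1,i=8
  #.###|#  b23=1 t=0,i=6
  #.##.|.  b22=0 t=0,i=3
  #.#.#|.  b21=0 t=4,i=14
  #.#..|.  b20=0 t=2,i=8
  #..##|.  b19=0 t=4,i=10
  #..#.|#  b18=1 t=0,i=0
  #...#|#  b17=1 t=2,i=10
  #....|.  b16=0 t=1,i=9
  .####|#  b15=1 t=0,i=7
  .###.|#  b14=1 t=3,i=6
  .##.#|#  b13=1 t=0,i=4
  .##..|.  b12=0 t=3,i=10
  .#.##|#  b11=1 t=0,i=2
  .#.#.|.  b10=0 t=5,i=8
  .#..#|#  b9=1 t=5,i=1
  .#...|#  b8=1 t=2,i=9
  ..###|.  b7=0 t=2,i=12
  ..##.|.  b6=0 t=4,i=11
  ..#.#|#  b5=1 t=0,i=1
  ..#..|.  b4=0 t=3,i=13
  ...##|.  b3=0 t=2,i=11
  ...#.|.  b2=0 t=1,i=11
  ....#|.  b1=0 t=1,i=10
  .....|#  b0=1 t=3,i=1
  bits 01101111100001101110101100100001 = 1871112993

1871112993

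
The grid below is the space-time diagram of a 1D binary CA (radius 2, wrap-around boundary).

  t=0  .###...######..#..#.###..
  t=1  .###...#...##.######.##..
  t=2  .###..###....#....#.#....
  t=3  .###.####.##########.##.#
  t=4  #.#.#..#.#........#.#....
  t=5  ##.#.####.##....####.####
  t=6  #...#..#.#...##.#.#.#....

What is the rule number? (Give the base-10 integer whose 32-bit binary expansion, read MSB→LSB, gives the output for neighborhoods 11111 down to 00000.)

  #####|.  b31=0 t=0,i=9
  ####.|#  b30=1 t=0,i=11
  ###.#|.  b29=0 t=1,i=19
  ###..|#  b28=1 t=0,i=3
  ##.##|#  b27=1 t=1,i=13
  ##.#.|.  b26=0 t=3,i=23
  ##..#|.  b25=0 t=0,i=13
  ##...|.  b24=0 t=0,i=4
  #.###|.  b23=0 t=0,i=20
  #.##.|.  b22=0 t=1,i=21
  #.#.#|.  b21=0 t=3,i=24
  #.#..|.  b20=0 t=2,i=20
  #..##|#  b19=1 t=2,i=5
  #..#.|#  b18=1 t=0,i=14
  #...#|.  b17=0 t=0,i=5
  #....|#  b16=1 t=2,i=10
  .####|.  b15=0 t=0,i=8
  .###.|#  b14=1 t=0,i=2
  .##.#|.  b13=0 t=1,i=12
  .##..|.  b12=0 t=1,i=22
  .#.##|#  b11=1 t=0,i=19
  .#.#.|#  b10=1 t=2,i=19
  .#..#|#  b9=1 t=0,i=16
  .#...|#  b8=1 t=1,i=8
  ..###|#  b7=1 t=0,i=1
  ..##.|.  b6=0 t=1,i=11
  ..#.#|#  b5=1 t=0,i=18
  ..#..|#  b4=1 t=0,i=15
  ...##|.  b3=0 t=0,i=0
  ...#.|#  b2=1 t=1,i=6
  ....#|#  b1=1 t=2,i=11
  .....|.  b0=0 t=2,i=23
  bits 01011000000011010100111110110110 = 1477267382

1477267382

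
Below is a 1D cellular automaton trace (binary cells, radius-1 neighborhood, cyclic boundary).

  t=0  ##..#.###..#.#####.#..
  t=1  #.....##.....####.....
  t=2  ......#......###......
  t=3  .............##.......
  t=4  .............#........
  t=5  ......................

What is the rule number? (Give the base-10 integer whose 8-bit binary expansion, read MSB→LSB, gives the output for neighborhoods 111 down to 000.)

  [7] ### => #  t=0,i=7
  [6] ##. => .  t=0,i=1
  [5] #.# => .  t=0,i=5
  [4] #.. => .  t=0,i=2
  [3] .## => #  t=0,i=0
  [2] .#. => .  t=0,i=4
  [1] ..# => .  t=0,i=3
  [0] ... => .  t=1,i=2
  bits 10001000 = 136

136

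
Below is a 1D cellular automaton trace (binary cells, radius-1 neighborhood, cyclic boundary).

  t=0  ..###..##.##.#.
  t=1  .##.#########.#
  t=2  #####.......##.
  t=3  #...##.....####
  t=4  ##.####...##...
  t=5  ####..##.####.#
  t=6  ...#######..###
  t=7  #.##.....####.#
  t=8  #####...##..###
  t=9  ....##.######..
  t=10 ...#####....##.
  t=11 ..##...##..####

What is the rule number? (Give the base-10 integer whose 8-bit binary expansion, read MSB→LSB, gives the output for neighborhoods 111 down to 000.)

  ### -> .   bit 7 = 0  t=0,i=3
  ##. -> #   bit 6 = 1  t=0,i=4
  #.# -> #   bit 5 = 1  t=0,i=9
  #.. -> #   bit 4 = 1  t=0,i=5
  .## -> #   bit 3 = 1  t=0,i=2
  .#. -> .   bit 2 = 0  t=0,i=13
  ..# -> #   bit 1 = 1  t=0,i=1
  ... -> .   bit 0 = 0  t=0,i=0
  bits 01111010 = 122

122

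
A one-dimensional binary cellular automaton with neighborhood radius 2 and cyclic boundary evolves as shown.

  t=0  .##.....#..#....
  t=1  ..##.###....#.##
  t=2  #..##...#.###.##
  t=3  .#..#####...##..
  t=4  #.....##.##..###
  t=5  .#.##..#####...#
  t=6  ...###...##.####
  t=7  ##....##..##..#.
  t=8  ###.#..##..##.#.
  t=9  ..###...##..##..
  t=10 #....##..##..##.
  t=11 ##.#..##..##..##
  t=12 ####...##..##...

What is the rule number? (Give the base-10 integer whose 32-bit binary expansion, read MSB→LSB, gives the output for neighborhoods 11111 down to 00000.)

  [31] ##### => #  t=3,i=6
  [30] ####. => #  t=3,i=7
  [29] ###.# => #  t=2,i=12
  [28] ###.. => .  t=1,i=7
  [27] ##.## => #  t=1,i=4
  [26] ##.#. => #  t=8,i=3
  [25] ##..# => #  t=1,i=0
  [24] ##... => #  t=0,i=3
  [23] #.### => .  t=1,i=5
  [22] #.##. => #  t=1,i=14
  [21] #.#.# => .  t=5,i=1
  [20] #.#.. => #  t=8,i=4
  [19] #..## => .  t=1,i=1
  [18] #..#. => .  t=0,i=10
  [17] #...# => #  t=2,i=6
  [16] #.... => .  t=0,i=4
  [15] .#### => .  t=3,i=5
  [14] .###. => .  t=1,i=6
  [13] .##.# => #  t=1,i=3
  [12] .##.. => #  t=0,i=2
  [11] .#.## => .  t=1,i=13
  [10] .#.#. => .  t=5,i=0
  [9] .#..# => .  t=0,i=9
  [8] .#... => #  t=0,i=12
  [7] ..### => .  t=3,i=4
  [6] ..##. => .  t=0,i=1
  [5] ..#.# => #  t=1,i=12
  [4] ..#.. => .  t=0,i=8
  [3] ...## => .  t=0,i=0
  [2] ...#. => #  t=0,i=7
  [1] ....# => #  t=0,i=6
  [0] ..... => #  t=0,i=5
  bits 11101111010100100011000100100111 = 4015141159

4015141159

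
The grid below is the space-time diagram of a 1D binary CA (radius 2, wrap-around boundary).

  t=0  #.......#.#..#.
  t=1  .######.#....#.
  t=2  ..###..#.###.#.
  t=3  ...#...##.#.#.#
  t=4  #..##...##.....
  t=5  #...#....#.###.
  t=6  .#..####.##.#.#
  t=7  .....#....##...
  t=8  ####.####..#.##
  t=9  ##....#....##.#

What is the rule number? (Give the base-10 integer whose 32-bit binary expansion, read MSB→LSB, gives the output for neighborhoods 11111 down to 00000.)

  nb #####: next=#  (t=1,i=3, bit31=1)
  nb ####.: next=.  (t=1,i=5, bit30=0)
  nb ###.#: next=.  (t=1,i=6, bit29=0)
  nb ###..: next=.  (t=2,i=4, bit28=0)
  nb ##.##: next=.  (t=6,i=8, bit27=0)
  nb ##.#.: next=#  (t=1,i=7, bit26=1)
  nb ##..#: next=.  (t=2,i=5, bit25=0)
  nb ##...: next=.  (t=4,i=5, bit24=0)
  nb #.###: next=.  (t=2,i=9, bit23=0)
  nb #.##.: next=.  (t=6,i=9, bit22=0)
  nb #.#.#: next=.  (t=3,i=10, bit21=0)
  nb #.#..: next=.  (t=0,i=0, bit20=0)
  nb #..##: next=.  (t=1,i=0, bit19=0)
  nb #..#.: next=.  (t=0,i=12, bit18=0)
  nb #...#: next=.  (t=2,i=0, bit17=0)
  nb #....: next=#  (t=0,i=2, bit16=1)
  nb .####: next=#  (t=1,i=2, bit15=1)
  nb .###.: next=#  (t=2,i=3, bit14=1)
  nb .##.#: next=#  (t=3,i=8, bit13=1)
  nb .##..: next=#  (t=4,i=4, bit12=1)
  nb .#.##: next=#  (t=2,i=8, bit11=1)
  nb .#.#.: next=.  (t=0,i=9, bit10=0)
  nb .#..#: next=.  (t=0,i=11, bit9=0)
  nb .#...: next=#  (t=0,i=1, bit8=1)
  nb ..###: next=.  (t=1,i=1, bit7=0)
  nb ..##.: next=.  (t=3,i=7, bit6=0)
  nb ..#.#: next=#  (t=0,i=8, bit5=1)
  nb ..#..: next=#  (t=1,i=13, bit4=1)
  nb ...##: next=.  (t=2,i=1, bit3=0)
  nb ...#.: next=.  (t=0,i=7, bit2=0)
  nb ....#: next=#  (t=0,i=6, bit1=1)
  nb .....: next=#  (t=0,i=3, bit0=1)
  bits 10000100000000011111100100110011 = 2214721843

2214721843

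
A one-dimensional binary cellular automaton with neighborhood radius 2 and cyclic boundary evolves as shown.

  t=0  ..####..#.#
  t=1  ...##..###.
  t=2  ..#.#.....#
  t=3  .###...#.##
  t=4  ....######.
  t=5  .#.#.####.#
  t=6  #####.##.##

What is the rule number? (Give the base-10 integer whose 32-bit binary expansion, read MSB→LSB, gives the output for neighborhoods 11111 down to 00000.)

  nb #####: next=#  (t=4,i=6, bit31=1)
  nb ####.: next=#  (t=0,i=4, bit30=1)
  nb ###.#: next=.  (t=5,i=8, bit29=0)
  nb ###..: next=.  (t=0,i=5, bit28=0)
  nb ##.##: next=.  (t=3,i=0, bit27=0)
  nb ##.#.: next=#  (t=5,i=9, bit26=1)
  nb ##..#: next=.  (t=0,i=6, bit25=0)
  nb ##...: next=#  (t=1,i=10, bit24=1)
  nb #.###: next=.  (t=3,i=1, bit23=0)
  nb #.##.: next=#  (t=3,i=9, bit22=1)
  nb #.#.#: next=#  (t=5,i=1, bit21=1)
  nb #.#..: next=.  (t=0,i=10, bit20=0)
  nb #..##: next=.  (t=0,i=1, bit19=0)
  nb #..#.: next=#  (t=0,i=7, bit18=1)
  nb #...#: next=#  (t=3,i=5, bit17=1)
  nb #....: next=.  (t=1,i=0, bit16=0)
  nb .####: next=#  (t=0,i=3, bit15=1)
  nb .###.: next=.  (t=1,i=8, bit14=0)
  nb .##.#: next=.  (t=3,i=10, bit13=0)
  nb .##..: next=#  (t=1,i=4, bit12=1)
  nb .#.##: next=#  (t=3,i=8, bit11=1)
  nb .#.#.: next=#  (t=0,i=9, bit10=1)
  nb .#..#: next=.  (t=0,i=0, bit9=0)
  nb .#...: next=.  (t=2,i=5, bit8=0)
  nb ..###: next=.  (t=0,i=2, bit7=0)
  nb ..##.: next=.  (t=1,i=3, bit6=0)
  nb ..#.#: next=#  (t=0,i=8, bit5=1)
  nb ..#..: next=#  (t=2,i=10, bit4=1)
  nb ...##: next=#  (t=1,i=2, bit3=1)
  nb ...#.: next=#  (t=2,i=9, bit2=1)
  nb ....#: next=.  (t=1,i=1, bit1=0)
  nb .....: next=#  (t=2,i=7, bit0=1)
  bits 11000101011001101001110000111101 = 3311836221

3311836221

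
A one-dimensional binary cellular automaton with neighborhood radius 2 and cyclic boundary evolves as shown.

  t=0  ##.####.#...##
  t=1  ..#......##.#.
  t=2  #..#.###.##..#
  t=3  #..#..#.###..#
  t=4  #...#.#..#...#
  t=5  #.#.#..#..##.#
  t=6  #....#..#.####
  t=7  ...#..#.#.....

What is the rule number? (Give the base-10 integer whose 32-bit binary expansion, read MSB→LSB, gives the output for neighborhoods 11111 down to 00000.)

138572771

  [31] ##### => .  t=6,i=12
  [30] ####. => .  t=0,i=0
  [29] ###.# => .  t=0,i=1
  [28] ###.. => .  t=3,i=10
  [27] ##.## => #  t=0,i=2
  [26] ##.#. => .  t=0,i=7
  [25] ##..# => .  t=2,i=1
  [24] ##... => .  t=4,i=1
  [23] #.### => .  t=0,i=3
  [22] #.##. => #  t=2,i=9
  [21] #.#.# => .  t=5,i=2
  [20] #.#.. => .  t=0,i=8
  [19] #..## => .  t=2,i=12
  [18] #..#. => .  t=2,i=2
  [17] #...# => #  t=0,i=10
  [16] #.... => .  t=1,i=4
  [15] .#### => .  t=0,i=4
  [14] .###. => #  t=2,i=6
  [13] .##.# => #  t=1,i=10
  [12] .##.. => #  t=2,i=0
  [11] .#.## => .  t=2,i=4
  [10] .#.#. => .  t=4,i=5
  [9] .#..# => #  t=3,i=4
  [8] .#... => #  t=0,i=9
  [7] ..### => #  t=0,i=12
  [6] ..##. => #  t=1,i=9
  [5] ..#.# => #  t=2,i=3
  [4] ..#.. => .  t=1,i=2
  [3] ...## => .  t=0,i=11
  [2] ...#. => .  t=1,i=1
  [1] ....# => #  t=1,i=7
  [0] ..... => #  t=1,i=5
  bits 00001000010000100111001111100011 = 138572771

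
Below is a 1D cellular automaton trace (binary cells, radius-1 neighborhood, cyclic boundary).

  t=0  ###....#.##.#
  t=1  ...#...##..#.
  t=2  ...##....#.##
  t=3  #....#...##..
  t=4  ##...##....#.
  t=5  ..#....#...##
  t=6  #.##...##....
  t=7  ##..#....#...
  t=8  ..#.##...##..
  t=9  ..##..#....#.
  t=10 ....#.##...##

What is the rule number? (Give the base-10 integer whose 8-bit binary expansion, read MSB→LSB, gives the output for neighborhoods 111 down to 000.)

52

  ### -> .   bit 7 = 0  t=0,i=0
  ##. -> .   bit 6 = 0  t=0,i=2
  #.# -> #   bit 5 = 1  t=0,i=8
  #.. -> #   bit 4 = 1  t=0,i=3
  .## -> .   bit 3 = 0  t=0,i=9
  .#. -> #   bit 2 = 1  t=0,i=7
  ..# -> .   bit 1 = 0  t=0,i=6
  ... -> .   bit 0 = 0  t=0,i=4
  bits 00110100 = 52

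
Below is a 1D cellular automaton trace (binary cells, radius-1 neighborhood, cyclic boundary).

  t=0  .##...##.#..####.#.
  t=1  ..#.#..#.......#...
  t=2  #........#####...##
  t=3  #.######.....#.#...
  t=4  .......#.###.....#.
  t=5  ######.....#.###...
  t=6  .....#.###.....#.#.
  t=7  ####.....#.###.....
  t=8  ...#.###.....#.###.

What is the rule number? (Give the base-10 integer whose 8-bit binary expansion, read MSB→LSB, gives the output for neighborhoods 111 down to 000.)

65

  nb ###: next=.  (t=0,i=13, bit7=0)
  nb ##.: next=#  (t=0,i=2, bit6=1)
  nb #.#: next=.  (t=0,i=8, bit5=0)
  nb #..: next=.  (t=0,i=3, bit4=0)
  nb .##: next=.  (t=0,i=1, bit3=0)
  nb .#.: next=.  (t=0,i=9, bit2=0)
  nb ..#: next=.  (t=0,i=0, bit1=0)
  nb ...: next=#  (t=0,i=4, bit0=1)
  bits 01000001 = 65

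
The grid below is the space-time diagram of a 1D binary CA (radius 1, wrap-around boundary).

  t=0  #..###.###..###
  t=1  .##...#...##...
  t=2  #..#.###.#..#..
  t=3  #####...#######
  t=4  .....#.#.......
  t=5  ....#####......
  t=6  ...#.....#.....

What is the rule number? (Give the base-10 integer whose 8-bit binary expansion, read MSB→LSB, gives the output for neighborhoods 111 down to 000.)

  nb ###: next=.  (t=0,i=4, bit7=0)
  nb ##.: next=.  (t=0,i=0, bit6=0)
  nb #.#: next=#  (t=0,i=6, bit5=1)
  nb #..: next=#  (t=0,i=1, bit4=1)
  nb .##: next=.  (t=0,i=3, bit3=0)
  nb .#.: next=#  (t=1,i=6, bit2=1)
  nb ..#: next=#  (t=0,i=2, bit1=1)
  nb ...: next=.  (t=1,i=4, bit0=0)
  bits 00110110 = 54

54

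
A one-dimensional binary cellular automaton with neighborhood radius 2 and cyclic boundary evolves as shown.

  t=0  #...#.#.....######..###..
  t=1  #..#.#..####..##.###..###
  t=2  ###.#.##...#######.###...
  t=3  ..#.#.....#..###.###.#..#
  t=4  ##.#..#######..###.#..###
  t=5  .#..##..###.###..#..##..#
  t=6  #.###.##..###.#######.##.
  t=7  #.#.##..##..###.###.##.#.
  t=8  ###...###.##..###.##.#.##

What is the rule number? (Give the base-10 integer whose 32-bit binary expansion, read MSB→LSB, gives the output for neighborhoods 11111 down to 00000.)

3131909727

  ##### -> #   bit 31 = 1  t=0,i=14
  ####. -> .   bit 30 = 0  t=0,i=16
  ###.# -> #   bit 29 = 1  t=2,i=2
  ###.. -> #   bit 28 = 1  t=0,i=17
  ##.## -> #   bit 27 = 1  t=1,i=16
  ##.#. -> .   bit 26 = 0  t=2,i=3
  ##..# -> #   bit 25 = 1  t=0,i=18
  ##... -> .   bit 24 = 0  t=2,i=8
  #.### -> #   bit 23 = 1  t=1,i=17
  #.##. -> .   bit 22 = 0  t=2,i=6
  #.#.# -> #   bit 21 = 1  t=2,i=4
  #.#.. -> .   bit 20 = 0  t=0,i=6
  #..## -> #   bit 19 = 1  t=0,i=19
  #..#. -> #   bit 18 = 1  t=0,i=24
  #...# -> .   bit 17 = 0  t=0,i=2
  #.... -> #   bit 16 = 1  t=0,i=8
  .#### -> .   bit 15 = 0  t=0,i=13
  .###. -> .   bit 14 = 0  t=0,i=21
  .##.# -> #   bit 13 = 1  t=1,i=15
  .##.. -> .   bit 12 = 0  t=2,i=7
  .#.## -> .   bit 11 = 0  t=2,i=5
  .#.#. -> #   bit 10 = 1  t=0,i=5
  .#..# -> #   bit 9 = 1  t=1,i=6
  .#... -> .   bit 8 = 0  t=0,i=1
  ..### -> .   bit 7 = 0  t=0,i=12
  ..##. -> #   bit 6 = 1  t=1,i=14
  ..#.# -> .   bit 5 = 0  t=0,i=4
  ..#.. -> #   bit 4 = 1  t=0,i=0
  ...## -> #   bit 3 = 1  t=0,i=11
  ...#. -> #   bit 2 = 1  t=0,i=3
  ....# -> #   bit 1 = 1  t=0,i=10
  ..... -> #   bit 0 = 1  t=0,i=9
  bits 10111010101011010010011001011111 = 3131909727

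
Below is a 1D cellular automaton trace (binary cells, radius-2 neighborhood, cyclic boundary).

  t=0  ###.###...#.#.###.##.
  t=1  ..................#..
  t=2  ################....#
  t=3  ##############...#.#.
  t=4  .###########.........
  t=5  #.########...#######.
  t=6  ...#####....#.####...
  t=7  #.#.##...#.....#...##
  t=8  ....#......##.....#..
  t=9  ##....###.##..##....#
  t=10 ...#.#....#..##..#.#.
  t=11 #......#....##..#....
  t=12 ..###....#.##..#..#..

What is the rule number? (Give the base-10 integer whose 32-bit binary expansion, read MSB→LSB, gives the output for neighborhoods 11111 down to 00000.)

  #####|#  b31=1 t=2,i=1
  ####.|.  b30=0 t=2,i=14
  ###.#|.  b29=0 t=0,i=2
  ###..|.  b28=0 t=0,i=6
  ##.##|.  b27=0 t=0,i=3
  ##.#.|.  b26=0 t=5,i=20
  ##..#|.  b25=0 t=9,i=12
  ##...|.  b24=0 t=0,i=7
  #.###|.  b23=0 t=0,i=0
  #.##.|#  b22=1 t=0,i=18
  #.#.#|.  b21=0 t=0,i=12
  #.#..|.  b20=0 t=10,i=5
  #..##|#  b19=1 t=9,i=13
  #..#.|#  b18=1 t=10,i=16
  #...#|.  b17=0 t=0,i=8
  #....|#  b16=1 t=1,i=20
  .####|#  b15=1 t=2,i=0
  .###.|.  b14=0 t=0,i=1
  .##.#|.  b13=0 t=0,i=19
  .##..|.  b12=0 t=7,i=5
  .#.##|.  b11=0 t=0,i=13
  .#.#.|.  b10=0 t=0,i=11
  .#..#|.  b9=0 t=10,i=11
  .#...|.  b8=0 t=1,i=19
  ..###|.  b7=0 t=2,i=20
  ..##.|#  b6=1 t=8,i=11
  ..#.#|.  b5=0 t=0,i=10
  ..#..|.  b4=0 t=1,i=18
  ...##|#  b3=1 t=2,i=19
  ...#.|.  b2=0 t=0,i=9
  ....#|.  b1=0 t=1,i=16
  .....|#  b0=1 t=1,i=0
  bits 10000000010011011000000001001001 = 2152562761

2152562761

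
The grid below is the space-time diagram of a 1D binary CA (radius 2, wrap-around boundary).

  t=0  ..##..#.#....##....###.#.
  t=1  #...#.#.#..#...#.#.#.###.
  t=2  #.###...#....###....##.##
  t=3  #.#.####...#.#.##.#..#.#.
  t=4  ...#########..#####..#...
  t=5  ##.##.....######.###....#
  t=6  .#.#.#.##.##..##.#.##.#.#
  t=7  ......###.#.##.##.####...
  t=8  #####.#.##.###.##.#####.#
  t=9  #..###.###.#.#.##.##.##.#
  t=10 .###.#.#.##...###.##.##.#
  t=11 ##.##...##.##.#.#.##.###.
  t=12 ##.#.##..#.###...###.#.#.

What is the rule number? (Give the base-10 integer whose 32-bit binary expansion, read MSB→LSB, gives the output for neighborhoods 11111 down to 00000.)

2010818727

  nb #####: next=.  (t=4,i=5, bit31=0)
  nb ####.: next=#  (t=3,i=6, bit30=1)
  nb ###.#: next=#  (t=0,i=21, bit29=1)
  nb ###..: next=#  (t=2,i=4, bit28=1)
  nb ##.##: next=.  (t=2,i=1, bit27=0)
  nb ##.#.: next=#  (t=0,i=22, bit26=1)
  nb ##..#: next=#  (t=0,i=4, bit25=1)
  nb ##...: next=#  (t=0,i=15, bit24=1)
  nb #.###: next=#  (t=1,i=21, bit23=1)
  nb #.##.: next=#  (t=3,i=15, bit22=1)
  nb #.#.#: next=.  (t=1,i=6, bit21=0)
  nb #.#..: next=#  (t=0,i=8, bit20=1)
  nb #..##: next=#  (t=4,i=13, bit19=1)
  nb #..#.: next=.  (t=0,i=5, bit18=0)
  nb #...#: next=#  (t=0,i=0, bit17=1)
  nb #....: next=.  (t=0,i=10, bit16=0)
  nb .####: next=#  (t=3,i=5, bit15=1)
  nb .###.: next=.  (t=0,i=20, bit14=0)
  nb .##.#: next=#  (t=2,i=21, bit13=1)
  nb .##..: next=.  (t=0,i=3, bit12=0)
  nb .#.##: next=#  (t=1,i=20, bit11=1)
  nb .#.#.: next=.  (t=0,i=7, bit10=0)
  nb .#..#: next=.  (t=1,i=9, bit9=0)
  nb .#...: next=.  (t=0,i=9, bit8=0)
  nb ..###: next=#  (t=0,i=19, bit7=1)
  nb ..##.: next=.  (t=0,i=2, bit6=0)
  nb ..#.#: next=#  (t=0,i=6, bit5=1)
  nb ..#..: next=.  (t=1,i=11, bit4=0)
  nb ...##: next=.  (t=0,i=1, bit3=0)
  nb ...#.: next=#  (t=1,i=3, bit2=1)
  nb ....#: next=#  (t=0,i=11, bit1=1)
  nb .....: next=#  (t=4,i=0, bit0=1)
  bits 01110111110110101010100010100111 = 2010818727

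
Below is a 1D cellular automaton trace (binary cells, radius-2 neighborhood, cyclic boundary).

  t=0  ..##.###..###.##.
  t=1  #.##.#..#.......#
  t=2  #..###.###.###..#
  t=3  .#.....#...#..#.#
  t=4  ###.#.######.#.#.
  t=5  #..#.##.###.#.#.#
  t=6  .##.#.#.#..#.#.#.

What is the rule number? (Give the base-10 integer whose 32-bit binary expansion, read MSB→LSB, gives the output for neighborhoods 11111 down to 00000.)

3348507989

  ##### -> #   bit 31 = 1  t=4,i=8
  ####. -> #   bit 30 = 1  t=4,i=10
  ###.# -> .   bit 29 = 0  t=0,i=12
  ###.. -> .   bit 28 = 0  t=0,i=7
  ##.## -> .   bit 27 = 0  t=0,i=4
  ##.#. -> #   bit 26 = 1  t=1,i=4
  ##..# -> #   bit 25 = 1  t=0,i=8
  ##... -> #   bit 24 = 1  t=0,i=16
  #.### -> #   bit 23 = 1  t=0,i=5
  #.##. -> .   bit 22 = 0  t=0,i=14
  #.#.# -> .   bit 21 = 0  t=3,i=16
  #.#.. -> #   bit 20 = 1  t=1,i=5
  #..## -> .   bit 19 = 0  t=0,i=9
  #..#. -> #   bit 18 = 1  t=1,i=7
  #...# -> #   bit 17 = 1  t=0,i=0
  #.... -> .   bit 16 = 0  t=1,i=10
  .#### -> .   bit 15 = 0  t=4,i=7
  .###. -> .   bit 14 = 0  t=0,i=6
  .##.# -> #   bit 13 = 1  t=0,i=3
  .##.. -> .   bit 12 = 0  t=0,i=15
  .#.## -> #   bit 11 = 1  t=4,i=5
  .#.#. -> #   bit 10 = 1  t=3,i=0
  .#..# -> .   bit 9 = 0  t=1,i=6
  .#... -> #   bit 8 = 1  t=1,i=9
  ..### -> .   bit 7 = 0  t=0,i=10
  ..##. -> #   bit 6 = 1  t=0,i=2
  ..#.# -> .   bit 5 = 0  t=3,i=14
  ..#.. -> #   bit 4 = 1  t=1,i=8
  ...## -> .   bit 3 = 0  t=0,i=1
  ...#. -> #   bit 2 = 1  t=3,i=6
  ....# -> .   bit 1 = 0  t=1,i=14
  ..... -> #   bit 0 = 1  t=1,i=11
  bits 11000111100101100010110101010101 = 3348507989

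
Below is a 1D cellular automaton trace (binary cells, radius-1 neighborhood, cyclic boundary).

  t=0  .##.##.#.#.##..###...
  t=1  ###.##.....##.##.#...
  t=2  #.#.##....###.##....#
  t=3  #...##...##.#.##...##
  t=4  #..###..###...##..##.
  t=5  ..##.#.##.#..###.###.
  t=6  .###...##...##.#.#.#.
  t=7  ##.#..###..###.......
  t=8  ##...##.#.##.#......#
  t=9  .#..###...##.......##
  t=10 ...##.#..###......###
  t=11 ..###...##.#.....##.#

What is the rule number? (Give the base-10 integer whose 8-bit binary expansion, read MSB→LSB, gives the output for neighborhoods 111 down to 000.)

  [7] ### => .  t=0,i=16
  [6] ##. => #  t=0,i=2
  [5] #.# => .  t=0,i=3
  [4] #.. => .  t=0,i=13
  [3] .## => #  t=0,i=1
  [2] .#. => .  t=0,i=7
  [1] ..# => #  t=0,i=0
  [0] ... => .  t=0,i=19
  bits 01001010 = 74

74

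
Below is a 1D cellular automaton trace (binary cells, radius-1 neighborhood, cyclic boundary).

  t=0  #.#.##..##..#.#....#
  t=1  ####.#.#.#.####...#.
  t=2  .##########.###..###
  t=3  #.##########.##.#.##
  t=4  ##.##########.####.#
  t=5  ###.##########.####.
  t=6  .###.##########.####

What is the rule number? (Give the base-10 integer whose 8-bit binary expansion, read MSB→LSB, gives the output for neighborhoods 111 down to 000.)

230

  ###|#  b7=1 t=1,i=1
  ##.|#  b6=1 t=0,i=0
  #.#|#  b5=1 t=0,i=1
  #..|.  b4=0 t=0,i=6
  .##|.  b3=0 t=0,i=4
  .#.|#  b2=1 t=0,i=2
  ..#|#  b1=1 t=0,i=7
  ...|.  b0=0 t=0,i=16
  bits 11100110 = 230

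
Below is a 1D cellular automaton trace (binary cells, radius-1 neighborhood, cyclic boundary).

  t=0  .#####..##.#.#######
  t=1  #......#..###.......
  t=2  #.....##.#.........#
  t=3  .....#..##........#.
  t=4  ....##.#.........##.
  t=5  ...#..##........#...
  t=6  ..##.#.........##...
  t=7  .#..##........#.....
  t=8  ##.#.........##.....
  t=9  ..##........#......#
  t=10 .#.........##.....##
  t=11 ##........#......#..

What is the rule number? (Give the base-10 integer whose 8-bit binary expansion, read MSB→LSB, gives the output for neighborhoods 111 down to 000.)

38

  ###|.  b7=0 t=0,i=2
  ##.|.  b6=0 t=0,i=5
  #.#|#  b5=1 t=0,i=0
  #..|.  b4=0 t=0,i=6
  .##|.  b3=0 t=0,i=1
  .#.|#  b2=1 t=0,i=11
  ..#|#  b1=1 t=0,i=7
  ...|.  b0=0 t=1,i=2
  bits 00100110 = 38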